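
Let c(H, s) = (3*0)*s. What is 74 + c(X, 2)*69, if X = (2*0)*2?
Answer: 74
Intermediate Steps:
X = 0 (X = 0*2 = 0)
c(H, s) = 0 (c(H, s) = 0*s = 0)
74 + c(X, 2)*69 = 74 + 0*69 = 74 + 0 = 74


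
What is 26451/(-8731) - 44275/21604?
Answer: -87092039/17147684 ≈ -5.0789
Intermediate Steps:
26451/(-8731) - 44275/21604 = 26451*(-1/8731) - 44275*1/21604 = -26451/8731 - 4025/1964 = -87092039/17147684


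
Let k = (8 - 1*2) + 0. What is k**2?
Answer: 36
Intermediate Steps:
k = 6 (k = (8 - 2) + 0 = 6 + 0 = 6)
k**2 = 6**2 = 36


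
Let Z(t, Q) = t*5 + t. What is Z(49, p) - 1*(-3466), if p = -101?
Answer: 3760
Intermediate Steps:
Z(t, Q) = 6*t (Z(t, Q) = 5*t + t = 6*t)
Z(49, p) - 1*(-3466) = 6*49 - 1*(-3466) = 294 + 3466 = 3760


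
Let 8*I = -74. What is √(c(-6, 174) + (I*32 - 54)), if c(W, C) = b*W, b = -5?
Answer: 8*I*√5 ≈ 17.889*I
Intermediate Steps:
I = -37/4 (I = (⅛)*(-74) = -37/4 ≈ -9.2500)
c(W, C) = -5*W
√(c(-6, 174) + (I*32 - 54)) = √(-5*(-6) + (-37/4*32 - 54)) = √(30 + (-296 - 54)) = √(30 - 350) = √(-320) = 8*I*√5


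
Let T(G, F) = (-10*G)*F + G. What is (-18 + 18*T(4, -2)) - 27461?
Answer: -25967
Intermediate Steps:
T(G, F) = G - 10*F*G (T(G, F) = -10*F*G + G = G - 10*F*G)
(-18 + 18*T(4, -2)) - 27461 = (-18 + 18*(4*(1 - 10*(-2)))) - 27461 = (-18 + 18*(4*(1 + 20))) - 27461 = (-18 + 18*(4*21)) - 27461 = (-18 + 18*84) - 27461 = (-18 + 1512) - 27461 = 1494 - 27461 = -25967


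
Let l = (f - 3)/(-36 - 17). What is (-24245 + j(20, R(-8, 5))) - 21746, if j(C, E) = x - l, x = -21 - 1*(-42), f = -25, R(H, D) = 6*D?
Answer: -2436438/53 ≈ -45971.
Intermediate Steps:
x = 21 (x = -21 + 42 = 21)
l = 28/53 (l = (-25 - 3)/(-36 - 17) = -28/(-53) = -28*(-1/53) = 28/53 ≈ 0.52830)
j(C, E) = 1085/53 (j(C, E) = 21 - 1*28/53 = 21 - 28/53 = 1085/53)
(-24245 + j(20, R(-8, 5))) - 21746 = (-24245 + 1085/53) - 21746 = -1283900/53 - 21746 = -2436438/53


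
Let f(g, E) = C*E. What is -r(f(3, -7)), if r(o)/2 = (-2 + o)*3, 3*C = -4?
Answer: -44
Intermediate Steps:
C = -4/3 (C = (⅓)*(-4) = -4/3 ≈ -1.3333)
f(g, E) = -4*E/3
r(o) = -12 + 6*o (r(o) = 2*((-2 + o)*3) = 2*(-6 + 3*o) = -12 + 6*o)
-r(f(3, -7)) = -(-12 + 6*(-4/3*(-7))) = -(-12 + 6*(28/3)) = -(-12 + 56) = -1*44 = -44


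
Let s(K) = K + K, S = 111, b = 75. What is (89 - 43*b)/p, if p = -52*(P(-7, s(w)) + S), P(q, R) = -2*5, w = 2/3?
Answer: 784/1313 ≈ 0.59711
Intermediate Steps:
w = ⅔ (w = 2*(⅓) = ⅔ ≈ 0.66667)
s(K) = 2*K
P(q, R) = -10
p = -5252 (p = -52*(-10 + 111) = -52*101 = -5252)
(89 - 43*b)/p = (89 - 43*75)/(-5252) = (89 - 3225)*(-1/5252) = -3136*(-1/5252) = 784/1313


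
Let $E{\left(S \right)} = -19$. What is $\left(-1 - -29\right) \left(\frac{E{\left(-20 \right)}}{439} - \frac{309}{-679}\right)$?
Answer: $\frac{491000}{42583} \approx 11.53$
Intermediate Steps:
$\left(-1 - -29\right) \left(\frac{E{\left(-20 \right)}}{439} - \frac{309}{-679}\right) = \left(-1 - -29\right) \left(- \frac{19}{439} - \frac{309}{-679}\right) = \left(-1 + 29\right) \left(\left(-19\right) \frac{1}{439} - - \frac{309}{679}\right) = 28 \left(- \frac{19}{439} + \frac{309}{679}\right) = 28 \cdot \frac{122750}{298081} = \frac{491000}{42583}$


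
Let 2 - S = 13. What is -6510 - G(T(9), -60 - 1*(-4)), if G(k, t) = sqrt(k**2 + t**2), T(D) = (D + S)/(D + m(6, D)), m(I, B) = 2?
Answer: -6510 - 2*sqrt(94865)/11 ≈ -6566.0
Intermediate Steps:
S = -11 (S = 2 - 1*13 = 2 - 13 = -11)
T(D) = (-11 + D)/(2 + D) (T(D) = (D - 11)/(D + 2) = (-11 + D)/(2 + D))
-6510 - G(T(9), -60 - 1*(-4)) = -6510 - sqrt(((-11 + 9)/(2 + 9))**2 + (-60 - 1*(-4))**2) = -6510 - sqrt((-2/11)**2 + (-60 + 4)**2) = -6510 - sqrt(((1/11)*(-2))**2 + (-56)**2) = -6510 - sqrt((-2/11)**2 + 3136) = -6510 - sqrt(4/121 + 3136) = -6510 - sqrt(379460/121) = -6510 - 2*sqrt(94865)/11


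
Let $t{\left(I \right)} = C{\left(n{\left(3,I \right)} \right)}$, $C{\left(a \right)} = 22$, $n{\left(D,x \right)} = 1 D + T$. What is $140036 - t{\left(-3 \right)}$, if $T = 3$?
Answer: $140014$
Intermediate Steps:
$n{\left(D,x \right)} = 3 + D$ ($n{\left(D,x \right)} = 1 D + 3 = D + 3 = 3 + D$)
$t{\left(I \right)} = 22$
$140036 - t{\left(-3 \right)} = 140036 - 22 = 140014$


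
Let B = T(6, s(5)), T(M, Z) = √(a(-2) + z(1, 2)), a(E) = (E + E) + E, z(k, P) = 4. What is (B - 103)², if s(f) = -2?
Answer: (103 - I*√2)² ≈ 10607.0 - 291.33*I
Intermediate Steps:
a(E) = 3*E (a(E) = 2*E + E = 3*E)
T(M, Z) = I*√2 (T(M, Z) = √(3*(-2) + 4) = √(-6 + 4) = √(-2) = I*√2)
B = I*√2 ≈ 1.4142*I
(B - 103)² = (I*√2 - 103)² = (-103 + I*√2)²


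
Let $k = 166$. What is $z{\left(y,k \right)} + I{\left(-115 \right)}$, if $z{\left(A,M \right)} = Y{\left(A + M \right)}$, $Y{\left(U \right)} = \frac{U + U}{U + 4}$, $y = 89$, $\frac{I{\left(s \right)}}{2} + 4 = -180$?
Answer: $- \frac{94802}{259} \approx -366.03$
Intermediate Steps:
$I{\left(s \right)} = -368$ ($I{\left(s \right)} = -8 + 2 \left(-180\right) = -8 - 360 = -368$)
$Y{\left(U \right)} = \frac{2 U}{4 + U}$
$z{\left(A,M \right)} = \frac{2 \left(A + M\right)}{4 + A + M}$ ($z{\left(A,M \right)} = \frac{2 \left(A + M\right)}{4 + \left(A + M\right)} = \frac{2 \left(A + M\right)}{4 + A + M}$)
$z{\left(y,k \right)} + I{\left(-115 \right)} = \frac{2 \left(89 + 166\right)}{4 + 89 + 166} - 368 = 2 \cdot \frac{1}{259} \cdot 255 - 368 = \frac{510}{259} - 368 = - \frac{94802}{259}$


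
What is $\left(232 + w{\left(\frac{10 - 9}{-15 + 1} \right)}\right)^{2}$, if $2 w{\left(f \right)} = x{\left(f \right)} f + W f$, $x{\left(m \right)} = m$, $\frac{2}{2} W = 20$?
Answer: $\frac{8220142225}{153664} \approx 53494.0$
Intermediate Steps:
$W = 20$
$w{\left(f \right)} = \frac{f^{2}}{2} + 10 f$ ($w{\left(f \right)} = \frac{f f + 20 f}{2} = \frac{f^{2} + 20 f}{2} = \frac{f^{2}}{2} + 10 f$)
$\left(232 + w{\left(\frac{10 - 9}{-15 + 1} \right)}\right)^{2} = \left(232 + \frac{\frac{10 - 9}{-15 + 1} \left(20 + \frac{10 - 9}{-15 + 1}\right)}{2}\right)^{2} = \left(232 + \frac{1 \frac{1}{-14} \left(20 + 1 \frac{1}{-14}\right)}{2}\right)^{2} = \left(232 + \frac{1 \left(- \frac{1}{14}\right) \left(20 + 1 \left(- \frac{1}{14}\right)\right)}{2}\right)^{2} = \left(232 + \frac{1}{2} \left(- \frac{1}{14}\right) \left(20 - \frac{1}{14}\right)\right)^{2} = \left(232 + \frac{1}{2} \left(- \frac{1}{14}\right) \frac{279}{14}\right)^{2} = \left(232 - \frac{279}{392}\right)^{2} = \left(\frac{90665}{392}\right)^{2} = \frac{8220142225}{153664}$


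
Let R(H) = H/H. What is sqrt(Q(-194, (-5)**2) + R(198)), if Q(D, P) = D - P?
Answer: I*sqrt(218) ≈ 14.765*I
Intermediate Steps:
R(H) = 1
sqrt(Q(-194, (-5)**2) + R(198)) = sqrt((-194 - 1*(-5)**2) + 1) = sqrt((-194 - 1*25) + 1) = sqrt((-194 - 25) + 1) = sqrt(-219 + 1) = sqrt(-218) = I*sqrt(218)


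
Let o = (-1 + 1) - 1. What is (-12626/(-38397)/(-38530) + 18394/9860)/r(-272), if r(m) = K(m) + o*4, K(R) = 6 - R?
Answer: 80037143627/11755601713860 ≈ 0.0068084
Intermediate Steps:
o = -1 (o = 0 - 1 = -1)
r(m) = 2 - m (r(m) = (6 - m) - 1*4 = (6 - m) - 4 = 2 - m)
(-12626/(-38397)/(-38530) + 18394/9860)/r(-272) = (-12626/(-38397)/(-38530) + 18394/9860)/(2 - 1*(-272)) = (-12626*(-1/38397)*(-1/38530) + 18394*(1/9860))/(2 + 272) = ((12626/38397)*(-1/38530) + 541/290)/274 = (-6313/739718205 + 541/290)*(1/274) = (80037143627/42903655890)*(1/274) = 80037143627/11755601713860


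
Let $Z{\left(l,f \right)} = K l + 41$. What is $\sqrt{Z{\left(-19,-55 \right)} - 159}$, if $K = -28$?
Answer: $3 \sqrt{46} \approx 20.347$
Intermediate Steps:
$Z{\left(l,f \right)} = 41 - 28 l$ ($Z{\left(l,f \right)} = - 28 l + 41 = 41 - 28 l$)
$\sqrt{Z{\left(-19,-55 \right)} - 159} = \sqrt{\left(41 - -532\right) - 159} = \sqrt{\left(41 + 532\right) - 159} = \sqrt{573 - 159} = \sqrt{414} = 3 \sqrt{46}$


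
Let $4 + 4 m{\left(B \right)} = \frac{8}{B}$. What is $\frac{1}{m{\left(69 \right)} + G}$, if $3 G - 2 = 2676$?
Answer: $\frac{23}{20509} \approx 0.0011215$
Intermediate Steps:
$m{\left(B \right)} = -1 + \frac{2}{B}$ ($m{\left(B \right)} = -1 + \frac{8 \frac{1}{B}}{4} = -1 + \frac{2}{B}$)
$G = \frac{2678}{3}$ ($G = \frac{2}{3} + \frac{1}{3} \cdot 2676 = \frac{2}{3} + 892 = \frac{2678}{3} \approx 892.67$)
$\frac{1}{m{\left(69 \right)} + G} = \frac{1}{\frac{2 - 69}{69} + \frac{2678}{3}} = \frac{1}{\frac{1}{69} \left(-67\right) + \frac{2678}{3}} = \frac{1}{- \frac{67}{69} + \frac{2678}{3}} = \frac{1}{\frac{20509}{23}} = \frac{23}{20509}$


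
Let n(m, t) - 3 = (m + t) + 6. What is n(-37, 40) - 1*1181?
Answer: -1169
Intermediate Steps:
n(m, t) = 9 + m + t (n(m, t) = 3 + ((m + t) + 6) = 3 + (6 + m + t) = 9 + m + t)
n(-37, 40) - 1*1181 = (9 - 37 + 40) - 1*1181 = 12 - 1181 = -1169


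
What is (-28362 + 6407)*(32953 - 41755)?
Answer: 193247910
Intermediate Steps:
(-28362 + 6407)*(32953 - 41755) = -21955*(-8802) = 193247910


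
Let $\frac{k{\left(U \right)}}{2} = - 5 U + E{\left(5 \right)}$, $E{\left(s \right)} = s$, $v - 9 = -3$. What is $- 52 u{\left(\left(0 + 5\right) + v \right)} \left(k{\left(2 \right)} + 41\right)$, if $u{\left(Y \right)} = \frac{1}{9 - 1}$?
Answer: $- \frac{403}{2} \approx -201.5$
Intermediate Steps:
$v = 6$ ($v = 9 - 3 = 6$)
$u{\left(Y \right)} = \frac{1}{8}$
$k{\left(U \right)} = 10 - 10 U$ ($k{\left(U \right)} = 2 \left(- 5 U + 5\right) = 2 \left(5 - 5 U\right) = 10 - 10 U$)
$- 52 u{\left(\left(0 + 5\right) + v \right)} \left(k{\left(2 \right)} + 41\right) = \left(-52\right) \frac{1}{8} \left(\left(10 - 20\right) + 41\right) = - \frac{13 \left(\left(10 - 20\right) + 41\right)}{2} = - \frac{13 \left(-10 + 41\right)}{2} = \left(- \frac{13}{2}\right) 31 = - \frac{403}{2}$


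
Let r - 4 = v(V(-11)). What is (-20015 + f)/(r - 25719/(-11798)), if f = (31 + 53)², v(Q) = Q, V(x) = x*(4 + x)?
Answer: -152890282/981357 ≈ -155.79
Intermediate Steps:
f = 7056 (f = 84² = 7056)
r = 81 (r = 4 - 11*(4 - 11) = 4 - 11*(-7) = 4 + 77 = 81)
(-20015 + f)/(r - 25719/(-11798)) = (-20015 + 7056)/(81 - 25719/(-11798)) = -12959/(81 - 25719*(-1/11798)) = -12959/(81 + 25719/11798) = -12959/981357/11798 = -12959*11798/981357 = -152890282/981357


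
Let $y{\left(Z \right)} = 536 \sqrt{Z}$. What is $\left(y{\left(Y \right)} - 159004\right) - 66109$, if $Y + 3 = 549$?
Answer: $-225113 + 536 \sqrt{546} \approx -2.1259 \cdot 10^{5}$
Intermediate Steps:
$Y = 546$ ($Y = -3 + 549 = 546$)
$\left(y{\left(Y \right)} - 159004\right) - 66109 = \left(536 \sqrt{546} - 159004\right) - 66109 = \left(-159004 + 536 \sqrt{546}\right) - 66109 = -225113 + 536 \sqrt{546}$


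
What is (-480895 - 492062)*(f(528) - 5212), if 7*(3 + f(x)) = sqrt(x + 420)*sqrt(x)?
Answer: 5073970755 - 23350968*sqrt(869)/7 ≈ 4.9756e+9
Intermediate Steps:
f(x) = -3 + sqrt(x)*sqrt(420 + x)/7 (f(x) = -3 + (sqrt(x + 420)*sqrt(x))/7 = -3 + (sqrt(420 + x)*sqrt(x))/7 = -3 + (sqrt(x)*sqrt(420 + x))/7 = -3 + sqrt(x)*sqrt(420 + x)/7)
(-480895 - 492062)*(f(528) - 5212) = (-480895 - 492062)*((-3 + sqrt(528)*sqrt(420 + 528)/7) - 5212) = -972957*((-3 + (4*sqrt(33))*sqrt(948)/7) - 5212) = -972957*((-3 + (4*sqrt(33))*(2*sqrt(237))/7) - 5212) = -972957*((-3 + 24*sqrt(869)/7) - 5212) = -972957*(-5215 + 24*sqrt(869)/7) = 5073970755 - 23350968*sqrt(869)/7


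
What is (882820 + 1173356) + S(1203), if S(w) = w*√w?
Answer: 2056176 + 1203*√1203 ≈ 2.0979e+6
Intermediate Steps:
S(w) = w^(3/2)
(882820 + 1173356) + S(1203) = (882820 + 1173356) + 1203^(3/2) = 2056176 + 1203*√1203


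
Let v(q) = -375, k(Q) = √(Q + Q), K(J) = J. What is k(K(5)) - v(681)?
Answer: 375 + √10 ≈ 378.16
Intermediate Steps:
k(Q) = √2*√Q (k(Q) = √(2*Q) = √2*√Q)
k(K(5)) - v(681) = √2*√5 - 1*(-375) = √10 + 375 = 375 + √10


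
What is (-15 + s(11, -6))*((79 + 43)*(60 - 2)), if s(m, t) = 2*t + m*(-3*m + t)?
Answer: -3226656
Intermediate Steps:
s(m, t) = 2*t + m*(t - 3*m)
(-15 + s(11, -6))*((79 + 43)*(60 - 2)) = (-15 + (-3*11**2 + 2*(-6) + 11*(-6)))*((79 + 43)*(60 - 2)) = (-15 + (-3*121 - 12 - 66))*(122*58) = (-15 + (-363 - 12 - 66))*7076 = (-15 - 441)*7076 = -456*7076 = -3226656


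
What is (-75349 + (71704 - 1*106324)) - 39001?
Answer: -148970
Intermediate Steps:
(-75349 + (71704 - 1*106324)) - 39001 = (-75349 + (71704 - 106324)) - 39001 = (-75349 - 34620) - 39001 = -109969 - 39001 = -148970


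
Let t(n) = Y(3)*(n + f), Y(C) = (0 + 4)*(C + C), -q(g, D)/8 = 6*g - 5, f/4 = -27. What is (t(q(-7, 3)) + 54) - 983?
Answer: 5503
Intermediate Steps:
f = -108 (f = 4*(-27) = -108)
q(g, D) = 40 - 48*g (q(g, D) = -8*(6*g - 5) = -8*(-5 + 6*g) = 40 - 48*g)
Y(C) = 8*C (Y(C) = 4*(2*C) = 8*C)
t(n) = -2592 + 24*n (t(n) = (8*3)*(n - 108) = 24*(-108 + n) = -2592 + 24*n)
(t(q(-7, 3)) + 54) - 983 = ((-2592 + 24*(40 - 48*(-7))) + 54) - 983 = ((-2592 + 24*(40 + 336)) + 54) - 983 = ((-2592 + 24*376) + 54) - 983 = ((-2592 + 9024) + 54) - 983 = (6432 + 54) - 983 = 6486 - 983 = 5503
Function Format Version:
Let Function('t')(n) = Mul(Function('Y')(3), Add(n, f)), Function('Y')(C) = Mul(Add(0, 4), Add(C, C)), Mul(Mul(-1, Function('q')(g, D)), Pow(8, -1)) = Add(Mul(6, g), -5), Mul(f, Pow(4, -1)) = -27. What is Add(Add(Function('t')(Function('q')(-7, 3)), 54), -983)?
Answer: 5503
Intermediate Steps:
f = -108 (f = Mul(4, -27) = -108)
Function('q')(g, D) = Add(40, Mul(-48, g)) (Function('q')(g, D) = Mul(-8, Add(Mul(6, g), -5)) = Mul(-8, Add(-5, Mul(6, g))) = Add(40, Mul(-48, g)))
Function('Y')(C) = Mul(8, C) (Function('Y')(C) = Mul(4, Mul(2, C)) = Mul(8, C))
Function('t')(n) = Add(-2592, Mul(24, n)) (Function('t')(n) = Mul(Mul(8, 3), Add(n, -108)) = Mul(24, Add(-108, n)) = Add(-2592, Mul(24, n)))
Add(Add(Function('t')(Function('q')(-7, 3)), 54), -983) = Add(Add(Add(-2592, Mul(24, Add(40, Mul(-48, -7)))), 54), -983) = Add(Add(Add(-2592, Mul(24, Add(40, 336))), 54), -983) = Add(Add(Add(-2592, Mul(24, 376)), 54), -983) = Add(Add(Add(-2592, 9024), 54), -983) = Add(Add(6432, 54), -983) = Add(6486, -983) = 5503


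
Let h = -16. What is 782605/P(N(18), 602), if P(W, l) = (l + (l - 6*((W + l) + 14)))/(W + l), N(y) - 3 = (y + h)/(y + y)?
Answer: -8523351055/45186 ≈ -1.8863e+5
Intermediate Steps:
N(y) = 3 + (-16 + y)/(2*y) (N(y) = 3 + (y - 16)/(y + y) = 3 + (-16 + y)/((2*y)) = 3 + (-16 + y)*(1/(2*y)) = 3 + (-16 + y)/(2*y))
P(W, l) = (-84 - 6*W - 4*l)/(W + l) (P(W, l) = (l + (l - 6*(14 + W + l)))/(W + l) = (l + (l + (-84 - 6*W - 6*l)))/(W + l) = (l + (-84 - 6*W - 5*l))/(W + l) = (-84 - 6*W - 4*l)/(W + l))
782605/P(N(18), 602) = 782605/((2*(-42 - 3*(7/2 - 8/18) - 2*602)/((7/2 - 8/18) + 602))) = 782605/((2*(-42 - 3*(7/2 - 8*1/18) - 1204)/((7/2 - 8*1/18) + 602))) = 782605/((2*(-42 - 3*(7/2 - 4/9) - 1204)/((7/2 - 4/9) + 602))) = 782605/((2*(-42 - 3*55/18 - 1204)/(55/18 + 602))) = 782605/((2*(-42 - 55/6 - 1204)/(10891/18))) = 782605/((2*(18/10891)*(-7531/6))) = 782605/(-45186/10891) = 782605*(-10891/45186) = -8523351055/45186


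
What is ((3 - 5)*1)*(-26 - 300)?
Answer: 652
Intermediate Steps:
((3 - 5)*1)*(-26 - 300) = -2*1*(-326) = -2*(-326) = 652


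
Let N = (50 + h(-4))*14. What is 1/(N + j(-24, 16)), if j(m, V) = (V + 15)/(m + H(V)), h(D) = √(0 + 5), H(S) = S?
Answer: 44552/30951041 - 896*√5/30951041 ≈ 0.0013747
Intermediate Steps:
h(D) = √5
j(m, V) = (15 + V)/(V + m) (j(m, V) = (V + 15)/(m + V) = (15 + V)/(V + m))
N = 700 + 14*√5 (N = (50 + √5)*14 = 700 + 14*√5 ≈ 731.30)
1/(N + j(-24, 16)) = 1/((700 + 14*√5) + (15 + 16)/(16 - 24)) = 1/((700 + 14*√5) + 31/(-8)) = 1/((700 + 14*√5) - ⅛*31) = 1/((700 + 14*√5) - 31/8) = 1/(5569/8 + 14*√5)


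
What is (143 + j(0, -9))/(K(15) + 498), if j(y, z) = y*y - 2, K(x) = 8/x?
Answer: 2115/7478 ≈ 0.28283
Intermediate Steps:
j(y, z) = -2 + y² (j(y, z) = y² - 2 = -2 + y²)
(143 + j(0, -9))/(K(15) + 498) = (143 + (-2 + 0²))/(8/15 + 498) = (143 + (-2 + 0))/(8*(1/15) + 498) = (143 - 2)/(8/15 + 498) = 141/(7478/15) = 141*(15/7478) = 2115/7478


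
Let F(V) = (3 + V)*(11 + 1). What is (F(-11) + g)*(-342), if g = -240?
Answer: 114912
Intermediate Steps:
F(V) = 36 + 12*V (F(V) = (3 + V)*12 = 36 + 12*V)
(F(-11) + g)*(-342) = ((36 + 12*(-11)) - 240)*(-342) = ((36 - 132) - 240)*(-342) = (-96 - 240)*(-342) = -336*(-342) = 114912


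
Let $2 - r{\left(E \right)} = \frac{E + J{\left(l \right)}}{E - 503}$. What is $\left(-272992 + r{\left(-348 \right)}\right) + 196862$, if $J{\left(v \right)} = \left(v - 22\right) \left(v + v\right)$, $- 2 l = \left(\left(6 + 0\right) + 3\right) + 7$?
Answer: $- \frac{64784796}{851} \approx -76128.0$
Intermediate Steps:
$l = -8$ ($l = - \frac{\left(\left(6 + 0\right) + 3\right) + 7}{2} = - \frac{\left(6 + 3\right) + 7}{2} = - \frac{9 + 7}{2} = \left(- \frac{1}{2}\right) 16 = -8$)
$J{\left(v \right)} = 2 v \left(-22 + v\right)$ ($J{\left(v \right)} = \left(-22 + v\right) 2 v = 2 v \left(-22 + v\right)$)
$r{\left(E \right)} = 2 - \frac{480 + E}{-503 + E}$ ($r{\left(E \right)} = 2 - \frac{E + 2 \left(-8\right) \left(-22 - 8\right)}{E - 503} = 2 - \frac{E + 2 \left(-8\right) \left(-30\right)}{-503 + E} = 2 - \frac{E + 480}{-503 + E} = 2 - \frac{480 + E}{-503 + E}$)
$\left(-272992 + r{\left(-348 \right)}\right) + 196862 = \left(-272992 + \frac{-1486 - 348}{-503 - 348}\right) + 196862 = \left(-272992 + \frac{1}{-851} \left(-1834\right)\right) + 196862 = \left(-272992 - - \frac{1834}{851}\right) + 196862 = \left(-272992 + \frac{1834}{851}\right) + 196862 = - \frac{232314358}{851} + 196862 = - \frac{64784796}{851}$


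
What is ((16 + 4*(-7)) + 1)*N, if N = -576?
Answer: 6336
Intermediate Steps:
((16 + 4*(-7)) + 1)*N = ((16 + 4*(-7)) + 1)*(-576) = ((16 - 28) + 1)*(-576) = (-12 + 1)*(-576) = -11*(-576) = 6336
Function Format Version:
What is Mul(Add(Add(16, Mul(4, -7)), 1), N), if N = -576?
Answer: 6336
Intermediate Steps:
Mul(Add(Add(16, Mul(4, -7)), 1), N) = Mul(Add(Add(16, Mul(4, -7)), 1), -576) = Mul(Add(Add(16, -28), 1), -576) = Mul(Add(-12, 1), -576) = Mul(-11, -576) = 6336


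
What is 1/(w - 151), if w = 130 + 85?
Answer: 1/64 ≈ 0.015625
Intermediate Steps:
w = 215
1/(w - 151) = 1/(215 - 151) = 1/64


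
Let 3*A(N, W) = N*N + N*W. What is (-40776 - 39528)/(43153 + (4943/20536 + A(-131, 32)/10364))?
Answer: -1424292515968/765384437441 ≈ -1.8609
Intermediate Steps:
A(N, W) = N**2/3 + N*W/3 (A(N, W) = (N*N + N*W)/3 = (N**2 + N*W)/3 = N**2/3 + N*W/3)
(-40776 - 39528)/(43153 + (4943/20536 + A(-131, 32)/10364)) = (-40776 - 39528)/(43153 + (4943/20536 + ((1/3)*(-131)*(-131 + 32))/10364)) = -80304/(43153 + (4943*(1/20536) + ((1/3)*(-131)*(-99))*(1/10364))) = -80304/(43153 + (4943/20536 + 4323*(1/10364))) = -80304/(43153 + (4943/20536 + 4323/10364)) = -80304/(43153 + 35001595/53208776) = -80304/2296153312323/53208776 = -80304*53208776/2296153312323 = -1424292515968/765384437441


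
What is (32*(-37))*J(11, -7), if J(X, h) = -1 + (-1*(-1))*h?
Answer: 9472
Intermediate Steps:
J(X, h) = -1 + h (J(X, h) = -1 + 1*h = -1 + h)
(32*(-37))*J(11, -7) = (32*(-37))*(-1 - 7) = -1184*(-8) = 9472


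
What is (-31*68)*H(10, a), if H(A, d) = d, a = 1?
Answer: -2108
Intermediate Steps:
(-31*68)*H(10, a) = -31*68*1 = -2108*1 = -2108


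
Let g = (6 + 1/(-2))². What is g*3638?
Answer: 220099/2 ≈ 1.1005e+5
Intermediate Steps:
g = 121/4 (g = (6 - ½)² = (11/2)² = 121/4 ≈ 30.250)
g*3638 = (121/4)*3638 = 220099/2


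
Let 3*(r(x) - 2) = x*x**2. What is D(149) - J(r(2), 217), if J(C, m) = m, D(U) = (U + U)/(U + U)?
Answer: -216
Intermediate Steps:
D(U) = 1 (D(U) = (2*U)/((2*U)) = (2*U)*(1/(2*U)) = 1)
r(x) = 2 + x**3/3 (r(x) = 2 + (x*x**2)/3 = 2 + x**3/3)
D(149) - J(r(2), 217) = 1 - 1*217 = 1 - 217 = -216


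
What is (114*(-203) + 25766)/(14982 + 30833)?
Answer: 2624/45815 ≈ 0.057274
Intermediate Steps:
(114*(-203) + 25766)/(14982 + 30833) = (-23142 + 25766)/45815 = 2624*(1/45815) = 2624/45815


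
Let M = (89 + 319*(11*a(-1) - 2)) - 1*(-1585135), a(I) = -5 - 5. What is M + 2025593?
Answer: 3575089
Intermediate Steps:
a(I) = -10
M = 1549496 (M = (89 + 319*(11*(-10) - 2)) - 1*(-1585135) = (89 + 319*(-110 - 2)) + 1585135 = (89 + 319*(-112)) + 1585135 = (89 - 35728) + 1585135 = -35639 + 1585135 = 1549496)
M + 2025593 = 1549496 + 2025593 = 3575089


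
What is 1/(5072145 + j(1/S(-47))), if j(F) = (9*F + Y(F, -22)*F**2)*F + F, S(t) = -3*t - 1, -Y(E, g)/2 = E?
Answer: 192080000/974257613060199 ≈ 1.9716e-7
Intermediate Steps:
Y(E, g) = -2*E
S(t) = -1 - 3*t
j(F) = F + F*(-2*F**3 + 9*F) (j(F) = (9*F + (-2*F)*F**2)*F + F = (9*F - 2*F**3)*F + F = (-2*F**3 + 9*F)*F + F = F*(-2*F**3 + 9*F) + F = F + F*(-2*F**3 + 9*F))
1/(5072145 + j(1/S(-47))) = 1/(5072145 + (1 - 2/(-1 - 3*(-47))**3 + 9/(-1 - 3*(-47)))/(-1 - 3*(-47))) = 1/(5072145 + (1 - 2/(-1 + 141)**3 + 9/(-1 + 141))/(-1 + 141)) = 1/(5072145 + (1 - 2*(1/140)**3 + 9/140)/140) = 1/(5072145 + (1 - 2*(1/140)**3 + 9*(1/140))/140) = 1/(5072145 + (1 - 2*1/2744000 + 9/140)/140) = 1/(5072145 + (1 - 1/1372000 + 9/140)/140) = 1/(5072145 + (1/140)*(1460199/1372000)) = 1/(5072145 + 1460199/192080000) = 1/(974257613060199/192080000) = 192080000/974257613060199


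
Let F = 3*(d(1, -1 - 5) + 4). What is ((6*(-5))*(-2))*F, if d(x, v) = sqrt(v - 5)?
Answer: 720 + 180*I*sqrt(11) ≈ 720.0 + 596.99*I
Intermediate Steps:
d(x, v) = sqrt(-5 + v)
F = 12 + 3*I*sqrt(11) (F = 3*(sqrt(-5 + (-1 - 5)) + 4) = 3*(sqrt(-5 - 6) + 4) = 3*(sqrt(-11) + 4) = 3*(I*sqrt(11) + 4) = 3*(4 + I*sqrt(11)) = 12 + 3*I*sqrt(11) ≈ 12.0 + 9.9499*I)
((6*(-5))*(-2))*F = ((6*(-5))*(-2))*(12 + 3*I*sqrt(11)) = (-30*(-2))*(12 + 3*I*sqrt(11)) = 60*(12 + 3*I*sqrt(11)) = 720 + 180*I*sqrt(11)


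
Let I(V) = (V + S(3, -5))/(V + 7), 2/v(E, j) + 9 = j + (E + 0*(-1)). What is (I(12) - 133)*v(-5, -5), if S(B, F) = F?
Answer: 5040/361 ≈ 13.961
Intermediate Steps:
v(E, j) = 2/(-9 + E + j) (v(E, j) = 2/(-9 + (j + (E + 0*(-1)))) = 2/(-9 + (j + (E + 0))) = 2/(-9 + (j + E)) = 2/(-9 + (E + j)) = 2/(-9 + E + j))
I(V) = (-5 + V)/(7 + V) (I(V) = (V - 5)/(V + 7) = (-5 + V)/(7 + V))
(I(12) - 133)*v(-5, -5) = ((-5 + 12)/(7 + 12) - 133)*(2/(-9 - 5 - 5)) = (7/19 - 133)*(2/(-19)) = ((1/19)*7 - 133)*(2*(-1/19)) = (7/19 - 133)*(-2/19) = -2520/19*(-2/19) = 5040/361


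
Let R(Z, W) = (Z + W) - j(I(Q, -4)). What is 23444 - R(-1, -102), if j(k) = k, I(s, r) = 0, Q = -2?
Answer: 23547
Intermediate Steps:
R(Z, W) = W + Z (R(Z, W) = (Z + W) - 1*0 = (W + Z) + 0 = W + Z)
23444 - R(-1, -102) = 23444 - (-102 - 1) = 23444 - 1*(-103) = 23444 + 103 = 23547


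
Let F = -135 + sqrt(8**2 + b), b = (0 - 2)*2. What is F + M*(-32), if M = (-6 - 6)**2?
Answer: -4743 + 2*sqrt(15) ≈ -4735.3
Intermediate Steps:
b = -4 (b = -2*2 = -4)
M = 144 (M = (-12)**2 = 144)
F = -135 + 2*sqrt(15) (F = -135 + sqrt(8**2 - 4) = -135 + sqrt(64 - 4) = -135 + sqrt(60) = -135 + 2*sqrt(15) ≈ -127.25)
F + M*(-32) = (-135 + 2*sqrt(15)) + 144*(-32) = (-135 + 2*sqrt(15)) - 4608 = -4743 + 2*sqrt(15)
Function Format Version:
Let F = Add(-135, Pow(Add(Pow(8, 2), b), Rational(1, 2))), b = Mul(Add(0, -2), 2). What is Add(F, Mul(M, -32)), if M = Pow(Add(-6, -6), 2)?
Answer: Add(-4743, Mul(2, Pow(15, Rational(1, 2)))) ≈ -4735.3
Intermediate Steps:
b = -4 (b = Mul(-2, 2) = -4)
M = 144 (M = Pow(-12, 2) = 144)
F = Add(-135, Mul(2, Pow(15, Rational(1, 2)))) (F = Add(-135, Pow(Add(Pow(8, 2), -4), Rational(1, 2))) = Add(-135, Pow(Add(64, -4), Rational(1, 2))) = Add(-135, Pow(60, Rational(1, 2))) = Add(-135, Mul(2, Pow(15, Rational(1, 2)))) ≈ -127.25)
Add(F, Mul(M, -32)) = Add(Add(-135, Mul(2, Pow(15, Rational(1, 2)))), Mul(144, -32)) = Add(Add(-135, Mul(2, Pow(15, Rational(1, 2)))), -4608) = Add(-4743, Mul(2, Pow(15, Rational(1, 2))))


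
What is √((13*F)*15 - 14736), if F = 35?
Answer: 3*I*√879 ≈ 88.944*I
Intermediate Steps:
√((13*F)*15 - 14736) = √((13*35)*15 - 14736) = √(455*15 - 14736) = √(6825 - 14736) = √(-7911) = 3*I*√879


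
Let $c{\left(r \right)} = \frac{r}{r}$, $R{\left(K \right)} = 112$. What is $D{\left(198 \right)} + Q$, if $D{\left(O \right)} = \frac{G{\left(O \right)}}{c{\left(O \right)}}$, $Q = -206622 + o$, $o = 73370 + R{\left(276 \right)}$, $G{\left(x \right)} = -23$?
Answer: $-133163$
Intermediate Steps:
$c{\left(r \right)} = 1$
$o = 73482$ ($o = 73370 + 112 = 73482$)
$Q = -133140$ ($Q = -206622 + 73482 = -133140$)
$D{\left(O \right)} = -23$ ($D{\left(O \right)} = - \frac{23}{1} = \left(-23\right) 1 = -23$)
$D{\left(198 \right)} + Q = -23 - 133140 = -133163$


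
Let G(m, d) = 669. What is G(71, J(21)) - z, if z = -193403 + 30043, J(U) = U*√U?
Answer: 164029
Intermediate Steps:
J(U) = U^(3/2)
z = -163360
G(71, J(21)) - z = 669 - 1*(-163360) = 669 + 163360 = 164029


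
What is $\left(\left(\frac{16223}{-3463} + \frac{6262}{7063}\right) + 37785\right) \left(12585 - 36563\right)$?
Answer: $- \frac{22157993140463716}{24459169} \approx -9.0592 \cdot 10^{8}$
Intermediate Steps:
$\left(\left(\frac{16223}{-3463} + \frac{6262}{7063}\right) + 37785\right) \left(12585 - 36563\right) = \left(\left(16223 \left(- \frac{1}{3463}\right) + 6262 \cdot \frac{1}{7063}\right) + 37785\right) \left(-23978\right) = \left(\left(- \frac{16223}{3463} + \frac{6262}{7063}\right) + 37785\right) \left(-23978\right) = \left(- \frac{92897743}{24459169} + 37785\right) \left(-23978\right) = \frac{924096802922}{24459169} \left(-23978\right) = - \frac{22157993140463716}{24459169}$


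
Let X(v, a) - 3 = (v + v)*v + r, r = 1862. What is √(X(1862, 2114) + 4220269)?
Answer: 7*√227678 ≈ 3340.1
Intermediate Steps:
X(v, a) = 1865 + 2*v² (X(v, a) = 3 + ((v + v)*v + 1862) = 3 + ((2*v)*v + 1862) = 3 + (2*v² + 1862) = 3 + (1862 + 2*v²) = 1865 + 2*v²)
√(X(1862, 2114) + 4220269) = √((1865 + 2*1862²) + 4220269) = √((1865 + 2*3467044) + 4220269) = √((1865 + 6934088) + 4220269) = √(6935953 + 4220269) = √11156222 = 7*√227678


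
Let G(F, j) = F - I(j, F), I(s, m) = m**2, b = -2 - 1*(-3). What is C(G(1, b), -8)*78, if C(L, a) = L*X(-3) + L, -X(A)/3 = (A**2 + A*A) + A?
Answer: 0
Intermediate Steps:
b = 1 (b = -2 + 3 = 1)
X(A) = -6*A**2 - 3*A (X(A) = -3*((A**2 + A*A) + A) = -3*((A**2 + A**2) + A) = -3*(2*A**2 + A) = -3*(A + 2*A**2) = -6*A**2 - 3*A)
G(F, j) = F - F**2
C(L, a) = -44*L (C(L, a) = L*(-3*(-3)*(1 + 2*(-3))) + L = L*(-3*(-3)*(1 - 6)) + L = L*(-3*(-3)*(-5)) + L = L*(-45) + L = -45*L + L = -44*L)
C(G(1, b), -8)*78 = -44*(1 - 1*1)*78 = -44*(1 - 1)*78 = -44*0*78 = 0*78 = 0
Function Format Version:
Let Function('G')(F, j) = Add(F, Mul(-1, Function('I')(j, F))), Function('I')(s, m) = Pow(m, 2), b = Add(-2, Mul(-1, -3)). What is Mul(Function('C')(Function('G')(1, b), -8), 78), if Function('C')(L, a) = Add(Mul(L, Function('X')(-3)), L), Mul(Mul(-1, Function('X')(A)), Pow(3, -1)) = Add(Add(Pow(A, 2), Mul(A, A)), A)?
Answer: 0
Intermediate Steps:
b = 1 (b = Add(-2, 3) = 1)
Function('X')(A) = Add(Mul(-6, Pow(A, 2)), Mul(-3, A)) (Function('X')(A) = Mul(-3, Add(Add(Pow(A, 2), Mul(A, A)), A)) = Mul(-3, Add(Add(Pow(A, 2), Pow(A, 2)), A)) = Mul(-3, Add(Mul(2, Pow(A, 2)), A)) = Mul(-3, Add(A, Mul(2, Pow(A, 2)))) = Add(Mul(-6, Pow(A, 2)), Mul(-3, A)))
Function('G')(F, j) = Add(F, Mul(-1, Pow(F, 2)))
Function('C')(L, a) = Mul(-44, L) (Function('C')(L, a) = Add(Mul(L, Mul(-3, -3, Add(1, Mul(2, -3)))), L) = Add(Mul(L, Mul(-3, -3, Add(1, -6))), L) = Add(Mul(L, Mul(-3, -3, -5)), L) = Add(Mul(L, -45), L) = Add(Mul(-45, L), L) = Mul(-44, L))
Mul(Function('C')(Function('G')(1, b), -8), 78) = Mul(Mul(-44, Mul(1, Add(1, Mul(-1, 1)))), 78) = Mul(Mul(-44, Mul(1, Add(1, -1))), 78) = Mul(Mul(-44, Mul(1, 0)), 78) = Mul(Mul(-44, 0), 78) = Mul(0, 78) = 0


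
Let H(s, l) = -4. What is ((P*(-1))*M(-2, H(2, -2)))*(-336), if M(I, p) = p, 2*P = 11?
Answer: -7392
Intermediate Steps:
P = 11/2 (P = (1/2)*11 = 11/2 ≈ 5.5000)
((P*(-1))*M(-2, H(2, -2)))*(-336) = (((11/2)*(-1))*(-4))*(-336) = -11/2*(-4)*(-336) = 22*(-336) = -7392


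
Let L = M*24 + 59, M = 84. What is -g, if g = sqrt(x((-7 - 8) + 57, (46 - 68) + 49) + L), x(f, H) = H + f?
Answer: -4*sqrt(134) ≈ -46.303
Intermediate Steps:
L = 2075 (L = 84*24 + 59 = 2016 + 59 = 2075)
g = 4*sqrt(134) (g = sqrt((((46 - 68) + 49) + ((-7 - 8) + 57)) + 2075) = sqrt(((-22 + 49) + (-15 + 57)) + 2075) = sqrt((27 + 42) + 2075) = sqrt(69 + 2075) = sqrt(2144) = 4*sqrt(134) ≈ 46.303)
-g = -4*sqrt(134)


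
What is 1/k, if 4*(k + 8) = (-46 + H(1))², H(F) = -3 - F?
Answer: 1/617 ≈ 0.0016207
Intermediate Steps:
k = 617 (k = -8 + (-46 + (-3 - 1*1))²/4 = -8 + (-46 + (-3 - 1))²/4 = -8 + (-46 - 4)²/4 = -8 + (¼)*(-50)² = -8 + (¼)*2500 = -8 + 625 = 617)
1/k = 1/617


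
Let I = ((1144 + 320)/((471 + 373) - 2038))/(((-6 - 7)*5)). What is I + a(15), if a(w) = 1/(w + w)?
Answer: 4051/77610 ≈ 0.052197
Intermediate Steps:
a(w) = 1/(2*w)
I = 244/12935 (I = (1464/(844 - 2038))/((-13*5)) = (1464/(-1194))/(-65) = (1464*(-1/1194))*(-1/65) = -244/199*(-1/65) = 244/12935 ≈ 0.018864)
I + a(15) = 244/12935 + (½)/15 = 244/12935 + (½)*(1/15) = 244/12935 + 1/30 = 4051/77610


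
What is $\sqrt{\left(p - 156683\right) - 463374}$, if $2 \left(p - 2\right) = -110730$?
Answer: $2 i \sqrt{168855} \approx 821.84 i$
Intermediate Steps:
$p = -55363$ ($p = 2 + \frac{1}{2} \left(-110730\right) = 2 - 55365 = -55363$)
$\sqrt{\left(p - 156683\right) - 463374} = \sqrt{\left(-55363 - 156683\right) - 463374} = \sqrt{-212046 - 463374} = \sqrt{-675420} = 2 i \sqrt{168855}$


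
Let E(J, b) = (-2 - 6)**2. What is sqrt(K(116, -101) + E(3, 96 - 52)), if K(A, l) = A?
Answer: 6*sqrt(5) ≈ 13.416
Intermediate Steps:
E(J, b) = 64 (E(J, b) = (-8)**2 = 64)
sqrt(K(116, -101) + E(3, 96 - 52)) = sqrt(116 + 64) = sqrt(180) = 6*sqrt(5)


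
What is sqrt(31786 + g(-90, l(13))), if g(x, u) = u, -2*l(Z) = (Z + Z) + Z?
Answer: sqrt(127066)/2 ≈ 178.23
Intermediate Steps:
l(Z) = -3*Z/2 (l(Z) = -((Z + Z) + Z)/2 = -(2*Z + Z)/2 = -3*Z/2)
sqrt(31786 + g(-90, l(13))) = sqrt(31786 - 3/2*13) = sqrt(31786 - 39/2) = sqrt(63533/2) = sqrt(127066)/2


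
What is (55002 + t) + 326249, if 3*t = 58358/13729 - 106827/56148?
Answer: 293890183033259/770855892 ≈ 3.8125e+5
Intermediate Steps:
t = 603352367/770855892 (t = (58358/13729 - 106827/56148)/3 = (58358*(1/13729) - 106827*1/56148)/3 = (58358/13729 - 35609/18716)/3 = (⅓)*(603352367/256951964) = 603352367/770855892 ≈ 0.78270)
(55002 + t) + 326249 = (55002 + 603352367/770855892) + 326249 = 42399219124151/770855892 + 326249 = 293890183033259/770855892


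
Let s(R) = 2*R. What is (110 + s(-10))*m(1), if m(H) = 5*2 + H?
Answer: 990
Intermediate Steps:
m(H) = 10 + H
(110 + s(-10))*m(1) = (110 + 2*(-10))*(10 + 1) = (110 - 20)*11 = 90*11 = 990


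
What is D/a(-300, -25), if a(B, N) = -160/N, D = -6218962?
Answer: -15547405/16 ≈ -9.7171e+5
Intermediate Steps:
D/a(-300, -25) = -6218962/((-160/(-25))) = -6218962/((-160*(-1/25))) = -6218962/32/5 = -6218962*5/32 = -15547405/16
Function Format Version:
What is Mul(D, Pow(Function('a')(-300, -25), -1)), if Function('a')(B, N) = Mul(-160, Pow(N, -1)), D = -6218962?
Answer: Rational(-15547405, 16) ≈ -9.7171e+5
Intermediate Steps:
Mul(D, Pow(Function('a')(-300, -25), -1)) = Mul(-6218962, Pow(Mul(-160, Pow(-25, -1)), -1)) = Mul(-6218962, Pow(Mul(-160, Rational(-1, 25)), -1)) = Mul(-6218962, Pow(Rational(32, 5), -1)) = Mul(-6218962, Rational(5, 32)) = Rational(-15547405, 16)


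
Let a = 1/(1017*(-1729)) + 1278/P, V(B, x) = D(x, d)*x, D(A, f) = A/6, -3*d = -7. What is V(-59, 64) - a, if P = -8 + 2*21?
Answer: 19283123786/29892681 ≈ 645.08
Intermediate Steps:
P = 34 (P = -8 + 42 = 34)
d = 7/3 (d = -⅓*(-7) = 7/3 ≈ 2.3333)
D(A, f) = A/6 (D(A, f) = A*(⅙) = A/6)
V(B, x) = x²/6 (V(B, x) = (x/6)*x = x²/6)
a = 1123613110/29892681 (a = 1/(1017*(-1729)) + 1278/34 = (1/1017)*(-1/1729) + 1278*(1/34) = -1/1758393 + 639/17 = 1123613110/29892681 ≈ 37.588)
V(-59, 64) - a = (⅙)*64² - 1*1123613110/29892681 = (⅙)*4096 - 1123613110/29892681 = 2048/3 - 1123613110/29892681 = 19283123786/29892681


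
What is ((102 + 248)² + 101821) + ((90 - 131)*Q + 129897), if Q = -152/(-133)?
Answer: 2479198/7 ≈ 3.5417e+5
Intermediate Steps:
Q = 8/7 (Q = -152*(-1/133) = 8/7 ≈ 1.1429)
((102 + 248)² + 101821) + ((90 - 131)*Q + 129897) = ((102 + 248)² + 101821) + ((90 - 131)*(8/7) + 129897) = (350² + 101821) + (-41*8/7 + 129897) = (122500 + 101821) + (-328/7 + 129897) = 224321 + 908951/7 = 2479198/7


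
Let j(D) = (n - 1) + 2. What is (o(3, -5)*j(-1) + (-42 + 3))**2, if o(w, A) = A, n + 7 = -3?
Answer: 36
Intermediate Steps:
n = -10 (n = -7 - 3 = -10)
j(D) = -9 (j(D) = (-10 - 1) + 2 = -11 + 2 = -9)
(o(3, -5)*j(-1) + (-42 + 3))**2 = (-5*(-9) + (-42 + 3))**2 = (45 - 39)**2 = 6**2 = 36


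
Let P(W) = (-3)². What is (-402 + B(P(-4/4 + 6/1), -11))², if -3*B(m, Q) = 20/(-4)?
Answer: 1442401/9 ≈ 1.6027e+5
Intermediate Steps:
P(W) = 9
B(m, Q) = 5/3 (B(m, Q) = -20/(3*(-4)) = -20*(-1)/(3*4) = -⅓*(-5) = 5/3)
(-402 + B(P(-4/4 + 6/1), -11))² = (-402 + 5/3)² = (-1201/3)² = 1442401/9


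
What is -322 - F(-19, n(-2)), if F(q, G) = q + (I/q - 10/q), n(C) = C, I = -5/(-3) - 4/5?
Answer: -86492/285 ≈ -303.48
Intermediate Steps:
I = 13/15 (I = -5*(-⅓) - 4*⅕ = 5/3 - ⅘ = 13/15 ≈ 0.86667)
F(q, G) = q - 137/(15*q) (F(q, G) = q + (13/(15*q) - 10/q) = q - 137/(15*q))
-322 - F(-19, n(-2)) = -322 - (-19 - 137/15/(-19)) = -322 - (-19 - 137/15*(-1/19)) = -322 - (-19 + 137/285) = -322 - 1*(-5278/285) = -322 + 5278/285 = -86492/285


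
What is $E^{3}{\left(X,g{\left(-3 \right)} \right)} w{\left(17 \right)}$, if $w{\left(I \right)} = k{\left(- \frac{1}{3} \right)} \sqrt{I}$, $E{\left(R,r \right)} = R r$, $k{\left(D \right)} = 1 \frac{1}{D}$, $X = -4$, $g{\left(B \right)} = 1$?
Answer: $192 \sqrt{17} \approx 791.64$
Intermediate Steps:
$k{\left(D \right)} = \frac{1}{D}$
$w{\left(I \right)} = - 3 \sqrt{I}$ ($w{\left(I \right)} = \frac{\sqrt{I}}{\left(-1\right) \frac{1}{3}} = \frac{\sqrt{I}}{- \frac{1}{3}} = - 3 \sqrt{I}$)
$E^{3}{\left(X,g{\left(-3 \right)} \right)} w{\left(17 \right)} = \left(\left(-4\right) 1\right)^{3} \left(- 3 \sqrt{17}\right) = \left(-4\right)^{3} \left(- 3 \sqrt{17}\right) = - 64 \left(- 3 \sqrt{17}\right) = 192 \sqrt{17}$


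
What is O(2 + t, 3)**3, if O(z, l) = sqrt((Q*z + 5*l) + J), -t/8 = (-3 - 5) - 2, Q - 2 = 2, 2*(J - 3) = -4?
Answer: 688*sqrt(86) ≈ 6380.3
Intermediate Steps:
J = 1 (J = 3 + (1/2)*(-4) = 3 - 2 = 1)
Q = 4 (Q = 2 + 2 = 4)
t = 80 (t = -8*((-3 - 5) - 2) = -8*(-8 - 2) = -8*(-10) = 80)
O(z, l) = sqrt(1 + 4*z + 5*l) (O(z, l) = sqrt((4*z + 5*l) + 1) = sqrt(1 + 4*z + 5*l))
O(2 + t, 3)**3 = (sqrt(1 + 4*(2 + 80) + 5*3))**3 = (sqrt(1 + 4*82 + 15))**3 = (sqrt(1 + 328 + 15))**3 = (sqrt(344))**3 = (2*sqrt(86))**3 = 688*sqrt(86)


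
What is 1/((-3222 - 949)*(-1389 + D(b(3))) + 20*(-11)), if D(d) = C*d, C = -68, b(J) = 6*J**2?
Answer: 1/21109211 ≈ 4.7373e-8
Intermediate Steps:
D(d) = -68*d
1/((-3222 - 949)*(-1389 + D(b(3))) + 20*(-11)) = 1/((-3222 - 949)*(-1389 - 408*3**2) + 20*(-11)) = 1/(-4171*(-1389 - 408*9) - 220) = 1/(-4171*(-1389 - 68*54) - 220) = 1/(-4171*(-1389 - 3672) - 220) = 1/(-4171*(-5061) - 220) = 1/(21109431 - 220) = 1/21109211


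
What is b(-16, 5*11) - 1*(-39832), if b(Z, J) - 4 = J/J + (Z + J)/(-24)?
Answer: 318683/8 ≈ 39835.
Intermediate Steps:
b(Z, J) = 5 - J/24 - Z/24 (b(Z, J) = 4 + (J/J + (Z + J)/(-24)) = 4 + (1 + (J + Z)*(-1/24)) = 4 + (1 + (-J/24 - Z/24)) = 4 + (1 - J/24 - Z/24) = 5 - J/24 - Z/24)
b(-16, 5*11) - 1*(-39832) = (5 - 5*11/24 - 1/24*(-16)) - 1*(-39832) = (5 - 1/24*55 + ⅔) + 39832 = (5 - 55/24 + ⅔) + 39832 = 27/8 + 39832 = 318683/8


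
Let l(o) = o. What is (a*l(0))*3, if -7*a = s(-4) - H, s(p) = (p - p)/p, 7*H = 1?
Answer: 0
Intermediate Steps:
H = ⅐ (H = (⅐)*1 = ⅐ ≈ 0.14286)
s(p) = 0 (s(p) = 0/p = 0)
a = 1/49 (a = -(0 - 1*⅐)/7 = -(0 - ⅐)/7 = -⅐*(-⅐) = 1/49 ≈ 0.020408)
(a*l(0))*3 = ((1/49)*0)*3 = 0*3 = 0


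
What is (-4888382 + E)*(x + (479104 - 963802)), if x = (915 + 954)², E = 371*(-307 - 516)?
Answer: -15625099410045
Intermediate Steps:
E = -305333 (E = 371*(-823) = -305333)
x = 3493161 (x = 1869² = 3493161)
(-4888382 + E)*(x + (479104 - 963802)) = (-4888382 - 305333)*(3493161 + (479104 - 963802)) = -5193715*(3493161 - 484698) = -5193715*3008463 = -15625099410045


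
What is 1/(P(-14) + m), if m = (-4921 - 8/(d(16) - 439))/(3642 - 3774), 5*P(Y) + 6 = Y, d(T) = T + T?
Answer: 17908/595981 ≈ 0.030048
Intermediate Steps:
d(T) = 2*T
P(Y) = -6/5 + Y/5
m = 667613/17908 (m = (-4921 - 8/(2*16 - 439))/(3642 - 3774) = (-4921 - 8/(32 - 439))/(-132) = (-4921 - 8/(-407))*(-1/132) = (-4921 - 8*(-1/407))*(-1/132) = (-4921 + 8/407)*(-1/132) = -2002839/407*(-1/132) = 667613/17908 ≈ 37.280)
1/(P(-14) + m) = 1/((-6/5 + (⅕)*(-14)) + 667613/17908) = 1/((-6/5 - 14/5) + 667613/17908) = 1/(-4 + 667613/17908) = 1/(595981/17908) = 17908/595981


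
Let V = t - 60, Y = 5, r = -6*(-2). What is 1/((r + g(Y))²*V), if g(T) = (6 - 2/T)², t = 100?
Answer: 125/9400448 ≈ 1.3297e-5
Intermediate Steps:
r = 12
V = 40 (V = 100 - 60 = 40)
1/((r + g(Y))²*V) = 1/((12 + 4*(-1 + 3*5)²/5²)²*40) = 1/((12 + 4*(1/25)*(-1 + 15)²)²*40) = 1/((12 + 4*(1/25)*14²)²*40) = 1/((12 + 4*(1/25)*196)²*40) = 1/((12 + 784/25)²*40) = 1/((1084/25)²*40) = 1/((1175056/625)*40) = 1/(9400448/125) = 125/9400448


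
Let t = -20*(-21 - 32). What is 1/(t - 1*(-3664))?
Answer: 1/4724 ≈ 0.00021168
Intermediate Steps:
t = 1060 (t = -20*(-53) = 1060)
1/(t - 1*(-3664)) = 1/(1060 - 1*(-3664)) = 1/(1060 + 3664) = 1/4724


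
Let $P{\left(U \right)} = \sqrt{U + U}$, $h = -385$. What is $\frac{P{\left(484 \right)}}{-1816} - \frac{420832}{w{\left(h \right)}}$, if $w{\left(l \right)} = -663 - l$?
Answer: $\frac{210416}{139} - \frac{11 \sqrt{2}}{908} \approx 1513.8$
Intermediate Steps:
$P{\left(U \right)} = \sqrt{2} \sqrt{U}$ ($P{\left(U \right)} = \sqrt{2 U} = \sqrt{2} \sqrt{U}$)
$\frac{P{\left(484 \right)}}{-1816} - \frac{420832}{w{\left(h \right)}} = \frac{\sqrt{2} \sqrt{484}}{-1816} - \frac{420832}{-663 - -385} = \sqrt{2} \cdot 22 \left(- \frac{1}{1816}\right) - \frac{420832}{-663 + 385} = 22 \sqrt{2} \left(- \frac{1}{1816}\right) - \frac{420832}{-278} = - \frac{11 \sqrt{2}}{908} - - \frac{210416}{139} = - \frac{11 \sqrt{2}}{908} + \frac{210416}{139} = \frac{210416}{139} - \frac{11 \sqrt{2}}{908}$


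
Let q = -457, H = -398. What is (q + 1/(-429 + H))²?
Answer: 142838643600/683929 ≈ 2.0885e+5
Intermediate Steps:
(q + 1/(-429 + H))² = (-457 + 1/(-429 - 398))² = (-457 + 1/(-827))² = (-457 - 1/827)² = (-377940/827)² = 142838643600/683929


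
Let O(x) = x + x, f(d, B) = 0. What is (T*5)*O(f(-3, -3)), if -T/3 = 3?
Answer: 0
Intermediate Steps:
T = -9 (T = -3*3 = -9)
O(x) = 2*x
(T*5)*O(f(-3, -3)) = (-9*5)*(2*0) = -45*0 = 0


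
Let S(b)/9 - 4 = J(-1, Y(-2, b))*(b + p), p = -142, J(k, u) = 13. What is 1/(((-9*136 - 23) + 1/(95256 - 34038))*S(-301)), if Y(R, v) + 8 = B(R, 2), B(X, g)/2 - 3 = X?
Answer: 6802/439330052975 ≈ 1.5483e-8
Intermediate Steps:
B(X, g) = 6 + 2*X
Y(R, v) = -2 + 2*R (Y(R, v) = -8 + (6 + 2*R) = -2 + 2*R)
S(b) = -16578 + 117*b (S(b) = 36 + 9*(13*(b - 142)) = 36 + 9*(13*(-142 + b)) = 36 + 9*(-1846 + 13*b) = 36 + (-16614 + 117*b) = -16578 + 117*b)
1/(((-9*136 - 23) + 1/(95256 - 34038))*S(-301)) = 1/(((-9*136 - 23) + 1/(95256 - 34038))*(-16578 + 117*(-301))) = 1/(((-1224 - 23) + 1/61218)*(-16578 - 35217)) = 1/((-1247 + 1/61218)*(-51795)) = -1/51795/(-76338845/61218) = -61218/76338845*(-1/51795) = 6802/439330052975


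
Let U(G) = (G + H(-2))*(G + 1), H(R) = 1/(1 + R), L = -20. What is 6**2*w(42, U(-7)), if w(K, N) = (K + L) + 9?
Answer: 1116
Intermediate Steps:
U(G) = (1 + G)*(-1 + G) (U(G) = (G + 1/(1 - 2))*(G + 1) = (G + 1/(-1))*(1 + G) = (G - 1)*(1 + G) = (-1 + G)*(1 + G) = (1 + G)*(-1 + G))
w(K, N) = -11 + K (w(K, N) = (K - 20) + 9 = (-20 + K) + 9 = -11 + K)
6**2*w(42, U(-7)) = 6**2*(-11 + 42) = 36*31 = 1116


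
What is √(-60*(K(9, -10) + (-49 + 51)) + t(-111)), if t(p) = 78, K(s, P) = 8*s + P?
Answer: 3*I*√418 ≈ 61.335*I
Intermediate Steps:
K(s, P) = P + 8*s
√(-60*(K(9, -10) + (-49 + 51)) + t(-111)) = √(-60*((-10 + 8*9) + (-49 + 51)) + 78) = √(-60*((-10 + 72) + 2) + 78) = √(-60*(62 + 2) + 78) = √(-60*64 + 78) = √(-3840 + 78) = √(-3762) = 3*I*√418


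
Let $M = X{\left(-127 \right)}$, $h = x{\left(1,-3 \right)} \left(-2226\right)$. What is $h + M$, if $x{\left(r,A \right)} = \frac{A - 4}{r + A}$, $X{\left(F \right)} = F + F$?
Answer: $-8045$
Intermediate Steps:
$X{\left(F \right)} = 2 F$
$x{\left(r,A \right)} = \frac{-4 + A}{A + r}$
$h = -7791$ ($h = \frac{-4 - 3}{-3 + 1} \left(-2226\right) = \frac{1}{-2} \left(-7\right) \left(-2226\right) = \left(- \frac{1}{2}\right) \left(-7\right) \left(-2226\right) = \frac{7}{2} \left(-2226\right) = -7791$)
$M = -254$ ($M = 2 \left(-127\right) = -254$)
$h + M = -7791 - 254 = -8045$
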